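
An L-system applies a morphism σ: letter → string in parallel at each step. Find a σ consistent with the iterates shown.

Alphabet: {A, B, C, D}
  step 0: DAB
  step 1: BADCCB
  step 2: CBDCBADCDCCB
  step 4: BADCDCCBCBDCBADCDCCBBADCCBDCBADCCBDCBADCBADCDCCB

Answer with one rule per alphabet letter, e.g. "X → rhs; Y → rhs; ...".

A->DC, B->CB, C->DC, D->BA

  step 1 ⇒ step 2: BADCCB ⇒ CB·DC·BA·DC·DC·CB
    A ↦ DC
    B ↦ CB
    C ↦ DC
    D ↦ BA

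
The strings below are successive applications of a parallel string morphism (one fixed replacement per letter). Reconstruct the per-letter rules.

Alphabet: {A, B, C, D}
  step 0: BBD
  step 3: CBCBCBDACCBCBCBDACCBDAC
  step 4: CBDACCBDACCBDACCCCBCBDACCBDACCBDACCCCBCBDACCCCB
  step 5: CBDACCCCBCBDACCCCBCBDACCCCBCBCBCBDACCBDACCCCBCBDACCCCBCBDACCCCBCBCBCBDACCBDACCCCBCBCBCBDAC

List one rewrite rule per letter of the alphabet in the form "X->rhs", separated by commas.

A->C, B->DAC, C->CB, D->C

  step 4 ⇒ step 5: CBDACCBDACCBDACCCCBCBDACCBDACCBDACCCCBCBDACCCCB ⇒ CB·DAC·C·C·CB·CB·DAC·C·C·CB·CB·DAC·C·C·CB·CB·CB·CB·DAC·CB·DAC·C·C·CB·CB·DAC·C·C·CB·CB·DAC·C·C·CB·CB·CB·CB·DAC·CB·DAC·C·C·CB·CB·CB·CB·DAC
    A ↦ C
    B ↦ DAC
    C ↦ CB
    D ↦ C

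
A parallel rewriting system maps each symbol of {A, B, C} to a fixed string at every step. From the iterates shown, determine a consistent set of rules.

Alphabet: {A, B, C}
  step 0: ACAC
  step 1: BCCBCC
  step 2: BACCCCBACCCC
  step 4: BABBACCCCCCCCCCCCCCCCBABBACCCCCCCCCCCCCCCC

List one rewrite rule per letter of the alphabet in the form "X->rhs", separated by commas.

A->B, B->BA, C->CC

  step 1 ⇒ step 2: BCCBCC ⇒ BA·CC·CC·BA·CC·CC
    B ↦ BA
    C ↦ CC
  step 0 ⇒ step 1: ACAC ⇒ B·CC·B·CC
    A ↦ B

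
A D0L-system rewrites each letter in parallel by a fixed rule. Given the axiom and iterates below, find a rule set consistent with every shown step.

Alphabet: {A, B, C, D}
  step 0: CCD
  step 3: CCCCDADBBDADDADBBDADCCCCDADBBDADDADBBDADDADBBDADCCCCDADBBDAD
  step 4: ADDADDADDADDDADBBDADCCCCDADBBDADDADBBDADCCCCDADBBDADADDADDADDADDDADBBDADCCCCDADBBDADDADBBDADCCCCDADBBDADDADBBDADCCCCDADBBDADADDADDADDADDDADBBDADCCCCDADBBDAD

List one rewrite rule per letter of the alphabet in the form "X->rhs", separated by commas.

A->BB, B->CC, C->ADD, D->DAD

  step 3 ⇒ step 4: CCCCDADBBDADDADBBDADCCCCDADBBDADDADBBDADDADBBDADCCCCDADBBDAD ⇒ ADD·ADD·ADD·ADD·DAD·BB·DAD·CC·CC·DAD·BB·DAD·DAD·BB·DAD·CC·CC·DAD·BB·DAD·ADD·ADD·ADD·ADD·DAD·BB·DAD·CC·CC·DAD·BB·DAD·DAD·BB·DAD·CC·CC·DAD·BB·DAD·DAD·BB·DAD·CC·CC·DAD·BB·DAD·ADD·ADD·ADD·ADD·DAD·BB·DAD·CC·CC·DAD·BB·DAD
    A ↦ BB
    B ↦ CC
    C ↦ ADD
    D ↦ DAD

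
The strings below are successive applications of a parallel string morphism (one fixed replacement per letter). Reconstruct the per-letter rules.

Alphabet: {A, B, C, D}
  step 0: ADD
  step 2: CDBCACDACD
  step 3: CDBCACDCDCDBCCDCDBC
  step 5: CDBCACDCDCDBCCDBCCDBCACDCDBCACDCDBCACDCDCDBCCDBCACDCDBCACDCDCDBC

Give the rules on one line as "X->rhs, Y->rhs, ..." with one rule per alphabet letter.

  step 2 ⇒ step 3: CDBCACDACD ⇒ CD·BC·A·CD·CD·CD·BC·CD·CD·BC
    A ↦ CD
    B ↦ A
    C ↦ CD
    D ↦ BC

A->CD, B->A, C->CD, D->BC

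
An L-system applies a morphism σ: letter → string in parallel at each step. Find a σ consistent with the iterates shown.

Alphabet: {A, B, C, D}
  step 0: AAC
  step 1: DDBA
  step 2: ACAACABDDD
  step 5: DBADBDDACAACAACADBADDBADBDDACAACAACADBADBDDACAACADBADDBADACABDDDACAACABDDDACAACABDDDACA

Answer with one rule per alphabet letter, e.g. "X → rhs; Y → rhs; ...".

A->D, B->BDD, C->BA, D->ACA

  step 1 ⇒ step 2: DDBA ⇒ ACA·ACA·BDD·D
    A ↦ D
    B ↦ BDD
    D ↦ ACA
  step 0 ⇒ step 1: AAC ⇒ D·D·BA
    C ↦ BA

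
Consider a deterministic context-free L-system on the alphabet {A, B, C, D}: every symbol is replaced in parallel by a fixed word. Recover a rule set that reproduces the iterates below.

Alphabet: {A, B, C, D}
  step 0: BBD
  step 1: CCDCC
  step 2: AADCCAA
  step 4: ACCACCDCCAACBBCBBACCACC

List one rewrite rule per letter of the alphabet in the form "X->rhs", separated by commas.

  step 1 ⇒ step 2: CCDCC ⇒ A·A·DCC·A·A
    C ↦ A
    D ↦ DCC
    A ↦ CBB  (constrained at step 2)
  step 0 ⇒ step 1: BBD ⇒ C·C·DCC
    B ↦ C

A->CBB, B->C, C->A, D->DCC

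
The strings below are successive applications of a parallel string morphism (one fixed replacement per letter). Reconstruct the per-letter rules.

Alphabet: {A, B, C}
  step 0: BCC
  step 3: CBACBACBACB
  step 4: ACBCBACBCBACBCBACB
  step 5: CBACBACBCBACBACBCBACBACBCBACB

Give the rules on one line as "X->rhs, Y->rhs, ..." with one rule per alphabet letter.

  step 4 ⇒ step 5: ACBCBACBCBACBCBACB ⇒ CB·A·CB·A·CB·CB·A·CB·A·CB·CB·A·CB·A·CB·CB·A·CB
    A ↦ CB
    B ↦ CB
    C ↦ A

A->CB, B->CB, C->A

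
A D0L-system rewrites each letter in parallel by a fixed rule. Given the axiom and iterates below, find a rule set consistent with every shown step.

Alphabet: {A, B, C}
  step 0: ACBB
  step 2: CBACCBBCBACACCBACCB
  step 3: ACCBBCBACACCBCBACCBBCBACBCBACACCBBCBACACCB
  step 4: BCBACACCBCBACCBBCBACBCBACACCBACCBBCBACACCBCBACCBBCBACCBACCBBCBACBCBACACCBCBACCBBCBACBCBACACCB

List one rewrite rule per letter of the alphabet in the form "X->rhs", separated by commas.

A->BCB, B->CB, C->AC

  step 3 ⇒ step 4: ACCBBCBACACCBCBACCBBCBACBCBACACCBBCBACACCB ⇒ BCB·AC·AC·CB·CB·AC·CB·BCB·AC·BCB·AC·AC·CB·AC·CB·BCB·AC·AC·CB·CB·AC·CB·BCB·AC·CB·AC·CB·BCB·AC·BCB·AC·AC·CB·CB·AC·CB·BCB·AC·BCB·AC·AC·CB
    A ↦ BCB
    B ↦ CB
    C ↦ AC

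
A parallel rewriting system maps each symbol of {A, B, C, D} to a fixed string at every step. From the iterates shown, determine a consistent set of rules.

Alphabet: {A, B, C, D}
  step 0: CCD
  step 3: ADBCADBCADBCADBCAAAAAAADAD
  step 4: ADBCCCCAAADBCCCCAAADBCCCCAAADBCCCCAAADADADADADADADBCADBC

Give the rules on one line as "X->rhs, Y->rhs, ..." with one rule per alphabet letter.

  step 3 ⇒ step 4: ADBCADBCADBCADBCAAAAAAADAD ⇒ AD·BC·CCC·AA·AD·BC·CCC·AA·AD·BC·CCC·AA·AD·BC·CCC·AA·AD·AD·AD·AD·AD·AD·AD·BC·AD·BC
    A ↦ AD
    B ↦ CCC
    C ↦ AA
    D ↦ BC

A->AD, B->CCC, C->AA, D->BC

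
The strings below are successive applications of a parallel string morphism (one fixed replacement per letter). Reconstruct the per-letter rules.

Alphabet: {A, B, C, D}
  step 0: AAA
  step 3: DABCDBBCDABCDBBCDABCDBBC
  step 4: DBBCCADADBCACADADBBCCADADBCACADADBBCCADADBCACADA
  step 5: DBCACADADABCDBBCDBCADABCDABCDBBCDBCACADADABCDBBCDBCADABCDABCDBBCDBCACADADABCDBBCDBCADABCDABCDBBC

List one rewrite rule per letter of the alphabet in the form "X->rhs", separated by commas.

A->BC, B->CA, C->DA, D->DB

  step 4 ⇒ step 5: DBBCCADADBCACADADBBCCADADBCACADADBBCCADADBCACADA ⇒ DB·CA·CA·DA·DA·BC·DB·BC·DB·CA·DA·BC·DA·BC·DB·BC·DB·CA·CA·DA·DA·BC·DB·BC·DB·CA·DA·BC·DA·BC·DB·BC·DB·CA·CA·DA·DA·BC·DB·BC·DB·CA·DA·BC·DA·BC·DB·BC
    A ↦ BC
    B ↦ CA
    C ↦ DA
    D ↦ DB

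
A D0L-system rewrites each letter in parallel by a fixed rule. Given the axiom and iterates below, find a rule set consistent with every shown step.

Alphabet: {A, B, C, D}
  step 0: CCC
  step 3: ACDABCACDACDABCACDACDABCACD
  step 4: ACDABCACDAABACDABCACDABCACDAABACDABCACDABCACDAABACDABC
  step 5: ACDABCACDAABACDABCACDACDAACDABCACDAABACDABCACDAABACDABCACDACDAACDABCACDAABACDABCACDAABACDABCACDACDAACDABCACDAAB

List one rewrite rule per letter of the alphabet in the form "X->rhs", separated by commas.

A->ACD, B->A, C->AB, D->C

  step 4 ⇒ step 5: ACDABCACDAABACDABCACDABCACDAABACDABCACDABCACDAABACDABC ⇒ ACD·AB·C·ACD·A·AB·ACD·AB·C·ACD·ACD·A·ACD·AB·C·ACD·A·AB·ACD·AB·C·ACD·A·AB·ACD·AB·C·ACD·ACD·A·ACD·AB·C·ACD·A·AB·ACD·AB·C·ACD·A·AB·ACD·AB·C·ACD·ACD·A·ACD·AB·C·ACD·A·AB
    A ↦ ACD
    B ↦ A
    C ↦ AB
    D ↦ C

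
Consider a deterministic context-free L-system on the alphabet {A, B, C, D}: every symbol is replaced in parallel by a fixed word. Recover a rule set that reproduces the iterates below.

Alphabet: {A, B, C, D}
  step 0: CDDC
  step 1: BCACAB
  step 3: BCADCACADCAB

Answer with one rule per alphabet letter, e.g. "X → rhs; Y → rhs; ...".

A->AD, B->C, C->B, D->CA

  step 0 ⇒ step 1: CDDC ⇒ B·CA·CA·B
    C ↦ B
    D ↦ CA
    A ↦ AD  (constrained at step 1)
    B ↦ C  (constrained at step 1)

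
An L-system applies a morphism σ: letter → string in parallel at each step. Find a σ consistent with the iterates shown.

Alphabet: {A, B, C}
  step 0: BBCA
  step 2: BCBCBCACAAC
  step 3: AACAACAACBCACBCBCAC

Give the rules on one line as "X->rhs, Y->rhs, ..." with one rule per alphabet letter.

A->BC, B->A, C->AC

  step 2 ⇒ step 3: BCBCBCACAAC ⇒ A·AC·A·AC·A·AC·BC·AC·BC·BC·AC
    A ↦ BC
    B ↦ A
    C ↦ AC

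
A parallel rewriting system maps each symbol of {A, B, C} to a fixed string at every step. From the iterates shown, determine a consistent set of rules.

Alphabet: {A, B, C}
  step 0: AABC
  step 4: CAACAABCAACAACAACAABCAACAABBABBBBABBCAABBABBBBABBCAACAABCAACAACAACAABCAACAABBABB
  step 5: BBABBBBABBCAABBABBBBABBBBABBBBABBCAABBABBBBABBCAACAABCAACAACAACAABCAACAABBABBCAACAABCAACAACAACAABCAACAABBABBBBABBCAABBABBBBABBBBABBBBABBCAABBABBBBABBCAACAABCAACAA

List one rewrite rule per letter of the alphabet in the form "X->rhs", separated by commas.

  step 4 ⇒ step 5: CAACAABCAACAACAACAABCAACAABBABBBBABBCAABBABBBBABBCAACAABCAACAACAACAABCAACAABBABB ⇒ BBA·B·B·BBA·B·B·CAA·BBA·B·B·BBA·B·B·BBA·B·B·BBA·B·B·CAA·BBA·B·B·BBA·B·B·CAA·CAA·B·CAA·CAA·CAA·CAA·B·CAA·CAA·BBA·B·B·CAA·CAA·B·CAA·CAA·CAA·CAA·B·CAA·CAA·BBA·B·B·BBA·B·B·CAA·BBA·B·B·BBA·B·B·BBA·B·B·BBA·B·B·CAA·BBA·B·B·BBA·B·B·CAA·CAA·B·CAA·CAA
    A ↦ B
    B ↦ CAA
    C ↦ BBA

A->B, B->CAA, C->BBA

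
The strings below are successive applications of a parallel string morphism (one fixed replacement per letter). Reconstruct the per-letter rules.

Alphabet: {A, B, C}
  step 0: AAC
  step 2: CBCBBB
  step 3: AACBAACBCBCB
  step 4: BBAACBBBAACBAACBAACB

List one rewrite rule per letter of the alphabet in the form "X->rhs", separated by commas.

A->B, B->CB, C->AA

  step 3 ⇒ step 4: AACBAACBCBCB ⇒ B·B·AA·CB·B·B·AA·CB·AA·CB·AA·CB
    A ↦ B
    B ↦ CB
    C ↦ AA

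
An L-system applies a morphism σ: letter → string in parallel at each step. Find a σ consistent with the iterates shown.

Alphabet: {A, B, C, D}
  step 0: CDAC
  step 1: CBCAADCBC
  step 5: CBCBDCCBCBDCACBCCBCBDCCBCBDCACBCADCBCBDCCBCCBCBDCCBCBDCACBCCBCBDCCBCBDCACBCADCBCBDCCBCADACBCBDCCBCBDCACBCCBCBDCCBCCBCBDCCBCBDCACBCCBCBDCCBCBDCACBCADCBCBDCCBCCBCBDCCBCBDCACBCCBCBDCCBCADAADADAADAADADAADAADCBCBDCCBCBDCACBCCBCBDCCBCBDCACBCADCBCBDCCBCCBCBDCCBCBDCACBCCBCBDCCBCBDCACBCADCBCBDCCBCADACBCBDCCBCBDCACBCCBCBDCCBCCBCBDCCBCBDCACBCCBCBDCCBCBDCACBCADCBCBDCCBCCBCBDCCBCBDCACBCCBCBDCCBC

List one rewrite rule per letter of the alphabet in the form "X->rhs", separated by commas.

A->AD, B->BDC, C->CBC, D->A

  step 0 ⇒ step 1: CDAC ⇒ CBC·A·AD·CBC
    A ↦ AD
    C ↦ CBC
    D ↦ A
    B ↦ BDC  (constrained at step 1)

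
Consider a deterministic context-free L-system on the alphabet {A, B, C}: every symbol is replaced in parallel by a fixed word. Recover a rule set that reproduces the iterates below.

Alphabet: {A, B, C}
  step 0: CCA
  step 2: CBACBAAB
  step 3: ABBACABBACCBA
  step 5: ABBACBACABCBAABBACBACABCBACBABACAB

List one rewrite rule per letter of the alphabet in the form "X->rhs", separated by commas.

A->C, B->BA, C->AB

  step 2 ⇒ step 3: CBACBAAB ⇒ AB·BA·C·AB·BA·C·C·BA
    A ↦ C
    B ↦ BA
    C ↦ AB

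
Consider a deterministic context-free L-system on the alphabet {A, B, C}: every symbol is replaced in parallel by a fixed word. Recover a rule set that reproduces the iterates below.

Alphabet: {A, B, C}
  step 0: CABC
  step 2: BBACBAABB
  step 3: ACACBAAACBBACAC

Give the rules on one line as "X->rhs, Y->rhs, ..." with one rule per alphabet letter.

  step 2 ⇒ step 3: BBACBAABB ⇒ AC·AC·B·AA·AC·B·B·AC·AC
    A ↦ B
    B ↦ AC
    C ↦ AA

A->B, B->AC, C->AA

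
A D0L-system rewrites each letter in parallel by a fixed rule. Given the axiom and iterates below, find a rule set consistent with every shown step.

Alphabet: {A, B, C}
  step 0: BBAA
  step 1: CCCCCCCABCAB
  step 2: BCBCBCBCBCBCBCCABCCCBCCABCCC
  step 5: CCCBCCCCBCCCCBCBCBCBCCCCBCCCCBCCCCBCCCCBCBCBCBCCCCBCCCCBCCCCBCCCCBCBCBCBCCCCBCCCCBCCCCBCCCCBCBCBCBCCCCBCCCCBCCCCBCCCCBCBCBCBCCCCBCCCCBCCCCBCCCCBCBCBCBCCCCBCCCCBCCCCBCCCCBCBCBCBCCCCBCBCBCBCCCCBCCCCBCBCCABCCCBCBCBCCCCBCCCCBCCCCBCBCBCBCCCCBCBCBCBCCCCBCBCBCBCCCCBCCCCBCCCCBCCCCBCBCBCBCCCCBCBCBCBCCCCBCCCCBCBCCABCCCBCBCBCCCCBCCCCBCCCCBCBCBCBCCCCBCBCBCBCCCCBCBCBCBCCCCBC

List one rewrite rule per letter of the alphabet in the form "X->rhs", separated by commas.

A->CAB, B->CCC, C->BC

  step 1 ⇒ step 2: CCCCCCCABCAB ⇒ BC·BC·BC·BC·BC·BC·BC·CAB·CCC·BC·CAB·CCC
    A ↦ CAB
    B ↦ CCC
    C ↦ BC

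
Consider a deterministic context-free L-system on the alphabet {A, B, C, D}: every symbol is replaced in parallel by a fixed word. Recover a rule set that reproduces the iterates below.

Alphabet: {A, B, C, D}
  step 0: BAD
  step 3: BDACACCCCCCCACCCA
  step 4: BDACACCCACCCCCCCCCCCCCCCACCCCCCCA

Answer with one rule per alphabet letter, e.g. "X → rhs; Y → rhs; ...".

  step 3 ⇒ step 4: BDACACCCCCCCACCCA ⇒ BD·A·CA·CC·CA·CC·CC·CC·CC·CC·CC·CC·CA·CC·CC·CC·CA
    A ↦ CA
    B ↦ BD
    C ↦ CC
    D ↦ A

A->CA, B->BD, C->CC, D->A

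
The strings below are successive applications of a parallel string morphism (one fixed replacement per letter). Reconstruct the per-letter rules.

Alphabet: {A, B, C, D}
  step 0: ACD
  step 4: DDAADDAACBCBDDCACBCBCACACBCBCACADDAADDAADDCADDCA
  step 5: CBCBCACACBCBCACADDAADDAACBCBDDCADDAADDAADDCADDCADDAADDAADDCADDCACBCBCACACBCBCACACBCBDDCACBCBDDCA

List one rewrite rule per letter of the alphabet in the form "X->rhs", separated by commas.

  step 4 ⇒ step 5: DDAADDAACBCBDDCACBCBCACACBCBCACADDAADDAADDCADDCA ⇒ CB·CB·CA·CA·CB·CB·CA·CA·DD·AA·DD·AA·CB·CB·DD·CA·DD·AA·DD·AA·DD·CA·DD·CA·DD·AA·DD·AA·DD·CA·DD·CA·CB·CB·CA·CA·CB·CB·CA·CA·CB·CB·DD·CA·CB·CB·DD·CA
    A ↦ CA
    B ↦ AA
    C ↦ DD
    D ↦ CB

A->CA, B->AA, C->DD, D->CB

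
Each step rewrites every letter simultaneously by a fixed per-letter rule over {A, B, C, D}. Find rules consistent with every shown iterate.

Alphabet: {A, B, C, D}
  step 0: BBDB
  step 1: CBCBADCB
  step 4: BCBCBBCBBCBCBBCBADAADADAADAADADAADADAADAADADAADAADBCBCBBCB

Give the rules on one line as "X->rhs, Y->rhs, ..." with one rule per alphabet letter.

  step 0 ⇒ step 1: BBDB ⇒ CB·CB·AD·CB
    B ↦ CB
    D ↦ AD
    A ↦ ADA  (constrained at step 1)
    C ↦ B  (constrained at step 1)

A->ADA, B->CB, C->B, D->AD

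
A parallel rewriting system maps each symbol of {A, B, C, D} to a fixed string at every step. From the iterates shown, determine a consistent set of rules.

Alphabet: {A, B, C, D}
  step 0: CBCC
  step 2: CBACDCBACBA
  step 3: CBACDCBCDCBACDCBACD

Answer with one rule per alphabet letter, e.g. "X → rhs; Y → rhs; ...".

A->CD, B->A, C->CB, D->CD

  step 2 ⇒ step 3: CBACDCBACBA ⇒ CB·A·CD·CB·CD·CB·A·CD·CB·A·CD
    A ↦ CD
    B ↦ A
    C ↦ CB
    D ↦ CD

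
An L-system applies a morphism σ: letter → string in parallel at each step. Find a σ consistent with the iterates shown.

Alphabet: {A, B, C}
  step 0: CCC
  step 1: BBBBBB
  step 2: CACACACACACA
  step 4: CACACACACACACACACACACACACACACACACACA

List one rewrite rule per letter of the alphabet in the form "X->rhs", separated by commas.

  step 1 ⇒ step 2: BBBBBB ⇒ CA·CA·CA·CA·CA·CA
    B ↦ CA
    A ↦ B  (constrained at step 2)
  step 0 ⇒ step 1: CCC ⇒ BB·BB·BB
    C ↦ BB

A->B, B->CA, C->BB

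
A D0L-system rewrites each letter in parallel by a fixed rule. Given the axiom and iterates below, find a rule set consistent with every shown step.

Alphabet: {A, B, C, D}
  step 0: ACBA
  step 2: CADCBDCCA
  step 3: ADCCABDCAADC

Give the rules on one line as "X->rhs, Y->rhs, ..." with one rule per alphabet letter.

  step 2 ⇒ step 3: CADCBDCCA ⇒ A·DC·C·A·BD·C·A·A·DC
    A ↦ DC
    B ↦ BD
    C ↦ A
    D ↦ C

A->DC, B->BD, C->A, D->C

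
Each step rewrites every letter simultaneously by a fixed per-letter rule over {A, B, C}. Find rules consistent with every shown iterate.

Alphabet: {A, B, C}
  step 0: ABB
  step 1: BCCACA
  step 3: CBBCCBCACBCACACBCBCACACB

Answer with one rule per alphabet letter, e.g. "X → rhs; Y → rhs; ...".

A->BC, B->CA, C->CB

  step 0 ⇒ step 1: ABB ⇒ BC·CA·CA
    A ↦ BC
    B ↦ CA
    C ↦ CB  (constrained at step 1)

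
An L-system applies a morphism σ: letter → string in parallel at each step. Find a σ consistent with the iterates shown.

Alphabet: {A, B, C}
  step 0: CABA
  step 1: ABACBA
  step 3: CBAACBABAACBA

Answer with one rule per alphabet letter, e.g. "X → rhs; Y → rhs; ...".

A->BA, B->C, C->A

  step 0 ⇒ step 1: CABA ⇒ A·BA·C·BA
    A ↦ BA
    B ↦ C
    C ↦ A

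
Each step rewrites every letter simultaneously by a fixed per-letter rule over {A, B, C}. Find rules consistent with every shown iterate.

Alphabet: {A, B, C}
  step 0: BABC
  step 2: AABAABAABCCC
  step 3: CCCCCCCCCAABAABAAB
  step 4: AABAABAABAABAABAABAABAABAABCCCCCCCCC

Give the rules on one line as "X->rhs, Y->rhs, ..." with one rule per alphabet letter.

A->C, B->C, C->AAB

  step 3 ⇒ step 4: CCCCCCCCCAABAABAAB ⇒ AAB·AAB·AAB·AAB·AAB·AAB·AAB·AAB·AAB·C·C·C·C·C·C·C·C·C
    A ↦ C
    B ↦ C
    C ↦ AAB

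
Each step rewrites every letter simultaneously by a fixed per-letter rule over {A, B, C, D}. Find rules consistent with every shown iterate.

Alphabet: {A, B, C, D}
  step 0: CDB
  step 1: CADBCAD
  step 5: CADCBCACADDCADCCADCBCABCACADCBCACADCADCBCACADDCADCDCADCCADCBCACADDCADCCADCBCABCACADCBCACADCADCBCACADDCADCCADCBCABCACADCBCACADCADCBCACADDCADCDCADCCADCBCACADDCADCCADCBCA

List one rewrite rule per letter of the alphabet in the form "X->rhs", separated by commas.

A->C, B->D, C->CAD, D->BCA

  step 0 ⇒ step 1: CDB ⇒ CAD·BCA·D
    B ↦ D
    C ↦ CAD
    D ↦ BCA
    A ↦ C  (constrained at step 1)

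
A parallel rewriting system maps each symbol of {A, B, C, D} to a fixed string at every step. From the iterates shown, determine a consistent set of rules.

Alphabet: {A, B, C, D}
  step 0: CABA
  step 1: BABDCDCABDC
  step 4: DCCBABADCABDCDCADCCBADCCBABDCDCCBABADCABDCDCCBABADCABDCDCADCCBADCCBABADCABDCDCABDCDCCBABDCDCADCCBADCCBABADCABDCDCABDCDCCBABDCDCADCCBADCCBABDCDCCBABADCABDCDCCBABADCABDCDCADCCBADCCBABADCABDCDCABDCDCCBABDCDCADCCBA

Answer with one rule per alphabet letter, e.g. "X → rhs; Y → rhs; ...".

A->BDC, B->DCA, C->BA, D->DCC

  step 0 ⇒ step 1: CABA ⇒ BA·BDC·DCA·BDC
    A ↦ BDC
    B ↦ DCA
    C ↦ BA
    D ↦ DCC  (constrained at step 1)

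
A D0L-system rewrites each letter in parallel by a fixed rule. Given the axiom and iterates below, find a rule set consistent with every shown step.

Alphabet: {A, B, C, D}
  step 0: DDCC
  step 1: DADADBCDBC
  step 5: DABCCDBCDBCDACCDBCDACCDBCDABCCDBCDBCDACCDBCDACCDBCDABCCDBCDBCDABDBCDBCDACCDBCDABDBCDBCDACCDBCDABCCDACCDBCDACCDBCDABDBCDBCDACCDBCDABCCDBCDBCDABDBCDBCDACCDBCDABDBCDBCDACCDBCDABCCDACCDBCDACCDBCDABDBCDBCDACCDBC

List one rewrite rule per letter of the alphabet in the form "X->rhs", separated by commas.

  step 0 ⇒ step 1: DDCC ⇒ DA·DA·DBC·DBC
    C ↦ DBC
    D ↦ DA
    A ↦ B  (constrained at step 1)
    B ↦ CC  (constrained at step 1)

A->B, B->CC, C->DBC, D->DA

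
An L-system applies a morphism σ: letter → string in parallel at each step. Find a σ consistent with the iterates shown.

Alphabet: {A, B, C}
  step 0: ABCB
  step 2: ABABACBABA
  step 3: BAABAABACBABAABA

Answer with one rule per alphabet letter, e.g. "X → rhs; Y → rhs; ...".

  step 2 ⇒ step 3: ABABACBABA ⇒ BA·A·BA·A·BA·CB·A·BA·A·BA
    A ↦ BA
    B ↦ A
    C ↦ CB

A->BA, B->A, C->CB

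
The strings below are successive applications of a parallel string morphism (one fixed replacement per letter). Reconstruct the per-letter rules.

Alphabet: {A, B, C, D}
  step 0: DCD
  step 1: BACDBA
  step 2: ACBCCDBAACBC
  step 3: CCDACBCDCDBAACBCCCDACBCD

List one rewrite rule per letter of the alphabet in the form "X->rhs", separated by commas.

  step 2 ⇒ step 3: ACBCCDBAACBC ⇒ C·CD·ACB·CD·CD·BA·ACB·C·C·CD·ACB·CD
    A ↦ C
    B ↦ ACB
    C ↦ CD
    D ↦ BA

A->C, B->ACB, C->CD, D->BA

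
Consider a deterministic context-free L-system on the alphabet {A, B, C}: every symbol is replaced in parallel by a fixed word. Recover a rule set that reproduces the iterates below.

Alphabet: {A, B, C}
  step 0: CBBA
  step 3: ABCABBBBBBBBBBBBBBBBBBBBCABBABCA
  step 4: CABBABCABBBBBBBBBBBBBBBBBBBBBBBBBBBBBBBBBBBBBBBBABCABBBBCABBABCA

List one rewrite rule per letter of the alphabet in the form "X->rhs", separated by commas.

A->CA, B->BB, C->AB

  step 3 ⇒ step 4: ABCABBBBBBBBBBBBBBBBBBBBCABBABCA ⇒ CA·BB·AB·CA·BB·BB·BB·BB·BB·BB·BB·BB·BB·BB·BB·BB·BB·BB·BB·BB·BB·BB·BB·BB·AB·CA·BB·BB·CA·BB·AB·CA
    A ↦ CA
    B ↦ BB
    C ↦ AB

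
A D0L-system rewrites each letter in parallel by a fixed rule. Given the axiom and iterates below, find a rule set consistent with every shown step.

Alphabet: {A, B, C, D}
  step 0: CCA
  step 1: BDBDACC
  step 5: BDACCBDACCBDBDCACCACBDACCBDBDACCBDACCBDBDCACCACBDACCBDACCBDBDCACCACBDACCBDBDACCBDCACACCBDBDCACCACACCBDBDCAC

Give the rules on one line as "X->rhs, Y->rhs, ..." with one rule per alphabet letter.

  step 0 ⇒ step 1: CCA ⇒ BD·BD·ACC
    A ↦ ACC
    C ↦ BD
    B ↦ CA  (constrained at step 1)
    D ↦ C  (constrained at step 1)

A->ACC, B->CA, C->BD, D->C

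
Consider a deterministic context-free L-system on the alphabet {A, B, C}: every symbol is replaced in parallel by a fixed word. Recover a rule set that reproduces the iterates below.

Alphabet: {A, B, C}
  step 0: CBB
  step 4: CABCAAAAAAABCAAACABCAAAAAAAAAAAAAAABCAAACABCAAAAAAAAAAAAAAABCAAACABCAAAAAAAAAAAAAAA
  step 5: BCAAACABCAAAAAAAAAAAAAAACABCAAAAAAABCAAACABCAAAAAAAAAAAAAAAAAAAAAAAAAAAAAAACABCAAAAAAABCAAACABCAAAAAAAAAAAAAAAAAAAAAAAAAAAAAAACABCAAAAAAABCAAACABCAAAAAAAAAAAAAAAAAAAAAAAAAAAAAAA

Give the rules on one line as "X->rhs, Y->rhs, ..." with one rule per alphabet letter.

A->AA, B->CA, C->BCA

  step 4 ⇒ step 5: CABCAAAAAAABCAAACABCAAAAAAAAAAAAAAABCAAACABCAAAAAAAAAAAAAAABCAAACABCAAAAAAAAAAAAAAA ⇒ BCA·AA·CA·BCA·AA·AA·AA·AA·AA·AA·AA·CA·BCA·AA·AA·AA·BCA·AA·CA·BCA·AA·AA·AA·AA·AA·AA·AA·AA·AA·AA·AA·AA·AA·AA·AA·CA·BCA·AA·AA·AA·BCA·AA·CA·BCA·AA·AA·AA·AA·AA·AA·AA·AA·AA·AA·AA·AA·AA·AA·AA·CA·BCA·AA·AA·AA·BCA·AA·CA·BCA·AA·AA·AA·AA·AA·AA·AA·AA·AA·AA·AA·AA·AA·AA·AA
    A ↦ AA
    B ↦ CA
    C ↦ BCA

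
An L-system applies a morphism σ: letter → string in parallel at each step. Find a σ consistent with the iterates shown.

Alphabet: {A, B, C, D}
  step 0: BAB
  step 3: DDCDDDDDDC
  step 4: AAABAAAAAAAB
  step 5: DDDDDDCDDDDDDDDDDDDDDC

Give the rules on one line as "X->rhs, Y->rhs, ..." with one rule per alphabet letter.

A->DD, B->C, C->AB, D->A

  step 4 ⇒ step 5: AAABAAAAAAAB ⇒ DD·DD·DD·C·DD·DD·DD·DD·DD·DD·DD·C
    A ↦ DD
    B ↦ C
  step 3 ⇒ step 4: DDCDDDDDDC ⇒ A·A·AB·A·A·A·A·A·A·AB
    C ↦ AB
  step 3 ⇒ step 4: DDCDDDDDDC ⇒ A·A·AB·A·A·A·A·A·A·AB
    D ↦ A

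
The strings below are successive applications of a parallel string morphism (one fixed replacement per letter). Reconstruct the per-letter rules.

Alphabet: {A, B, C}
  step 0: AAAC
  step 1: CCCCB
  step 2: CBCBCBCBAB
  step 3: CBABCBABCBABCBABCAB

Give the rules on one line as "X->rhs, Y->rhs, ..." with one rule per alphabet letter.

  step 2 ⇒ step 3: CBCBCBCBAB ⇒ CB·AB·CB·AB·CB·AB·CB·AB·C·AB
    A ↦ C
    B ↦ AB
    C ↦ CB

A->C, B->AB, C->CB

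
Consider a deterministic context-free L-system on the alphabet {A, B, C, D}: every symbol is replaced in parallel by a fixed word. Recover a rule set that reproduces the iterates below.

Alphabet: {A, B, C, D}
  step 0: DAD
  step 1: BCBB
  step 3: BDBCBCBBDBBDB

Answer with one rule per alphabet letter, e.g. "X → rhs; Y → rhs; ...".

A->CB, B->BD, C->AA, D->B

  step 0 ⇒ step 1: DAD ⇒ B·CB·B
    A ↦ CB
    D ↦ B
    B ↦ BD  (constrained at step 1)
    C ↦ AA  (constrained at step 1)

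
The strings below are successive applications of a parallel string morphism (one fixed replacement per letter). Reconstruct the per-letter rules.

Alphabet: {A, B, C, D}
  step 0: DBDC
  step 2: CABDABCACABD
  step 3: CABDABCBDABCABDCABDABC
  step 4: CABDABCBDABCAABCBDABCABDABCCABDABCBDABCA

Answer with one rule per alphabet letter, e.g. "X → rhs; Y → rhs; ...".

  step 3 ⇒ step 4: CABDABCBDABCABDCABDABC ⇒ CA·BD·AB·C·BD·AB·CA·AB·C·BD·AB·CA·BD·AB·C·CA·BD·AB·C·BD·AB·CA
    A ↦ BD
    B ↦ AB
    C ↦ CA
    D ↦ C

A->BD, B->AB, C->CA, D->C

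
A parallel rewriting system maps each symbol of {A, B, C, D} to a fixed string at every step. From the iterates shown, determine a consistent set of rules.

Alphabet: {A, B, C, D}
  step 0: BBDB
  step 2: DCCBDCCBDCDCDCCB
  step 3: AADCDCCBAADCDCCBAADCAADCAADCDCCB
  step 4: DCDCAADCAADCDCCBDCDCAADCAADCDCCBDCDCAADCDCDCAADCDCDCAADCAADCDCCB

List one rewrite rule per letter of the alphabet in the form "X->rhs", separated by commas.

  step 3 ⇒ step 4: AADCDCCBAADCDCCBAADCAADCAADCDCCB ⇒ DC·DC·AA·DC·AA·DC·DC·CB·DC·DC·AA·DC·AA·DC·DC·CB·DC·DC·AA·DC·DC·DC·AA·DC·DC·DC·AA·DC·AA·DC·DC·CB
    A ↦ DC
    B ↦ CB
    C ↦ DC
    D ↦ AA

A->DC, B->CB, C->DC, D->AA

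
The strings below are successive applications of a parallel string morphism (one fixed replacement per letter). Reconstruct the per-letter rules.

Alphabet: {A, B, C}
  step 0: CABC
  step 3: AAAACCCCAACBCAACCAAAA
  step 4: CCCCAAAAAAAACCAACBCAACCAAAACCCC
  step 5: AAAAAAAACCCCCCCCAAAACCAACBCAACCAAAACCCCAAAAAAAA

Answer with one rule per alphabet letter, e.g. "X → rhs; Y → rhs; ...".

A->C, B->CBC, C->AA

  step 4 ⇒ step 5: CCCCAAAAAAAACCAACBCAACCAAAACCCC ⇒ AA·AA·AA·AA·C·C·C·C·C·C·C·C·AA·AA·C·C·AA·CBC·AA·C·C·AA·AA·C·C·C·C·AA·AA·AA·AA
    A ↦ C
    B ↦ CBC
    C ↦ AA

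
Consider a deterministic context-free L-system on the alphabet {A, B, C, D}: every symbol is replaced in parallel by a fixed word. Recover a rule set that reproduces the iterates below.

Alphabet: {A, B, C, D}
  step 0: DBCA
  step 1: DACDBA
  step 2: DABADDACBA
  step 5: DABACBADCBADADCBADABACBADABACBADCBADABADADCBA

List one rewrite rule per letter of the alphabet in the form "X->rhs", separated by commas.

A->BA, B->C, C->D, D->DA

  step 1 ⇒ step 2: DACDBA ⇒ DA·BA·D·DA·C·BA
    A ↦ BA
    B ↦ C
    C ↦ D
    D ↦ DA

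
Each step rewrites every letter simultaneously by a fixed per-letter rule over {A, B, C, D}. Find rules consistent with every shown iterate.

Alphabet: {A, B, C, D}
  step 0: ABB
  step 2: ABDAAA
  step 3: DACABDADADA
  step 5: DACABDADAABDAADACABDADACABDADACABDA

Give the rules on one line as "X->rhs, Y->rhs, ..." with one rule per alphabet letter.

  step 2 ⇒ step 3: ABDAAA ⇒ DA·C·AB·DA·DA·DA
    A ↦ DA
    B ↦ C
    D ↦ AB
    C ↦ A  (constrained at step 3)

A->DA, B->C, C->A, D->AB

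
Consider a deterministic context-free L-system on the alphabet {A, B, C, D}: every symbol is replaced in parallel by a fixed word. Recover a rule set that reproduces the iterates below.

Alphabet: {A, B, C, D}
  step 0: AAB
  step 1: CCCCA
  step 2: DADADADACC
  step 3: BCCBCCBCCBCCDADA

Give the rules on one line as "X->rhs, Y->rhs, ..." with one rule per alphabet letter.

A->CC, B->A, C->DA, D->B

  step 2 ⇒ step 3: DADADADACC ⇒ B·CC·B·CC·B·CC·B·CC·DA·DA
    A ↦ CC
    C ↦ DA
    D ↦ B
  step 0 ⇒ step 1: AAB ⇒ CC·CC·A
    B ↦ A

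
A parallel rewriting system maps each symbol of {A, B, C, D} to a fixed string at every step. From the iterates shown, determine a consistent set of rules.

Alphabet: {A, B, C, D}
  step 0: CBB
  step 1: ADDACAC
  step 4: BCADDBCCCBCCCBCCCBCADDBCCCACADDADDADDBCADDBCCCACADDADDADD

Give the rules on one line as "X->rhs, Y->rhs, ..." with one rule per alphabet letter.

A->BC, B->AC, C->ADD, D->C

  step 0 ⇒ step 1: CBB ⇒ ADD·AC·AC
    B ↦ AC
    C ↦ ADD
    A ↦ BC  (constrained at step 1)
    D ↦ C  (constrained at step 1)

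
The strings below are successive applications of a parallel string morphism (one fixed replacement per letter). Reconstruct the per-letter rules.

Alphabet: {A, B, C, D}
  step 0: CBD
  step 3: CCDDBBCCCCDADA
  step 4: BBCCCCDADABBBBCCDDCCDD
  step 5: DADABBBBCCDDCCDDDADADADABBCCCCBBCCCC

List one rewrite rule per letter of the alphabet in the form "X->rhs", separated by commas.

  step 4 ⇒ step 5: BBCCCCDADABBBBCCDDCCDD ⇒ DA·DA·B·B·B·B·CC·DD·CC·DD·DA·DA·DA·DA·B·B·CC·CC·B·B·CC·CC
    A ↦ DD
    B ↦ DA
    C ↦ B
    D ↦ CC

A->DD, B->DA, C->B, D->CC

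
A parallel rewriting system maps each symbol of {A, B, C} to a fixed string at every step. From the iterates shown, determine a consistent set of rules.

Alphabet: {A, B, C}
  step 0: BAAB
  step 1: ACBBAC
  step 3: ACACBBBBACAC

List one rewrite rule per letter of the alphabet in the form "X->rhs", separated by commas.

  step 0 ⇒ step 1: BAAB ⇒ AC·B·B·AC
    A ↦ B
    B ↦ AC
    C ↦ B  (constrained at step 1)

A->B, B->AC, C->B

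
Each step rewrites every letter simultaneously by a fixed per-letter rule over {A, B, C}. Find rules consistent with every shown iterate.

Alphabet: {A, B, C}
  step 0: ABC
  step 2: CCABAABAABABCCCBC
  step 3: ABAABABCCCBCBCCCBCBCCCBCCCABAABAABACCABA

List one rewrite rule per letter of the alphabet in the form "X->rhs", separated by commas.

  step 2 ⇒ step 3: CCABAABAABABCCCBC ⇒ ABA·ABA·BC·CC·BC·BC·CC·BC·BC·CC·BC·CC·ABA·ABA·ABA·CC·ABA
    A ↦ BC
    B ↦ CC
    C ↦ ABA

A->BC, B->CC, C->ABA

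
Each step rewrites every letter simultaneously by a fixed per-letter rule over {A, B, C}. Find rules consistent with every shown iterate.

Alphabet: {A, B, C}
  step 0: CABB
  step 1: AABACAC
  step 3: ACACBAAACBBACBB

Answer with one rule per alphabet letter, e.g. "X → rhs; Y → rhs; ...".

  step 0 ⇒ step 1: CABB ⇒ AA·B·AC·AC
    A ↦ B
    B ↦ AC
    C ↦ AA

A->B, B->AC, C->AA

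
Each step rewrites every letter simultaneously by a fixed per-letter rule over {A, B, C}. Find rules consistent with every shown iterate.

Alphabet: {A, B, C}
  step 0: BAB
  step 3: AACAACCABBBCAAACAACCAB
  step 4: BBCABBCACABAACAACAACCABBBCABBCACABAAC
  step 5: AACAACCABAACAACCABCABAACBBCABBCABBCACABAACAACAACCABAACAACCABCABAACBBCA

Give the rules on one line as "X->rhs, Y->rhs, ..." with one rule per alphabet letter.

A->B, B->AAC, C->CA

  step 4 ⇒ step 5: BBCABBCACABAACAACAACCABBBCABBCACABAAC ⇒ AAC·AAC·CA·B·AAC·AAC·CA·B·CA·B·AAC·B·B·CA·B·B·CA·B·B·CA·CA·B·AAC·AAC·AAC·CA·B·AAC·AAC·CA·B·CA·B·AAC·B·B·CA
    A ↦ B
    B ↦ AAC
    C ↦ CA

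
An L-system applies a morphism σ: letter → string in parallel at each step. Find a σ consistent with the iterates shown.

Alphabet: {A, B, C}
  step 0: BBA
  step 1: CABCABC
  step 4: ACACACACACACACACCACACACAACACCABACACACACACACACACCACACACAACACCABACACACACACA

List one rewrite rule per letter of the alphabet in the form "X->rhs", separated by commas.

A->C, B->CAB, C->ACA

  step 0 ⇒ step 1: BBA ⇒ CAB·CAB·C
    A ↦ C
    B ↦ CAB
    C ↦ ACA  (constrained at step 1)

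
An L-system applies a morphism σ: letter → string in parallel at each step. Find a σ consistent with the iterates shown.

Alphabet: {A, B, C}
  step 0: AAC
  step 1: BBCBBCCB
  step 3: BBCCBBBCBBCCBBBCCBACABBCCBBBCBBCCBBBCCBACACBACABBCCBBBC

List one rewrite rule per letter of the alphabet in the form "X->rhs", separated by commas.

  step 0 ⇒ step 1: AAC ⇒ BBC·BBC·CB
    A ↦ BBC
    C ↦ CB
    B ↦ ACA  (constrained at step 1)

A->BBC, B->ACA, C->CB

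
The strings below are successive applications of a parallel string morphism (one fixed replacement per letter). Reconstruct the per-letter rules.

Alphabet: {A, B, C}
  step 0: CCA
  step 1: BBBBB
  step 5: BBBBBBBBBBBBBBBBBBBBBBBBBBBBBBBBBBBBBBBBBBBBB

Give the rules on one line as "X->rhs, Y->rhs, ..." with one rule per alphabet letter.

A->B, B->AC, C->BB

  step 0 ⇒ step 1: CCA ⇒ BB·BB·B
    A ↦ B
    C ↦ BB
    B ↦ AC  (constrained at step 1)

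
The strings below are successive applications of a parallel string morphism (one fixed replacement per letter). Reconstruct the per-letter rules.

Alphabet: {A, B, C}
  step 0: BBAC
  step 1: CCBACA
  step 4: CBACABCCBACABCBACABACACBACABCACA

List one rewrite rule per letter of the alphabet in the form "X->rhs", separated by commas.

A->B, B->C, C->ACA

  step 0 ⇒ step 1: BBAC ⇒ C·C·B·ACA
    A ↦ B
    B ↦ C
    C ↦ ACA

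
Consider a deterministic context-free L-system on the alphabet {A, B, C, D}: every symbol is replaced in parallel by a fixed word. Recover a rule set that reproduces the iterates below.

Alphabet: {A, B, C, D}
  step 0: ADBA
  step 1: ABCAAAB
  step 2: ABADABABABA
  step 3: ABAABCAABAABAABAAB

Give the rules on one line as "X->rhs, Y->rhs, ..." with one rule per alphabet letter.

  step 2 ⇒ step 3: ABADABABABA ⇒ AB·A·AB·CA·AB·A·AB·A·AB·A·AB
    A ↦ AB
    B ↦ A
    D ↦ CA
  step 1 ⇒ step 2: ABCAAAB ⇒ AB·A·D·AB·AB·AB·A
    C ↦ D

A->AB, B->A, C->D, D->CA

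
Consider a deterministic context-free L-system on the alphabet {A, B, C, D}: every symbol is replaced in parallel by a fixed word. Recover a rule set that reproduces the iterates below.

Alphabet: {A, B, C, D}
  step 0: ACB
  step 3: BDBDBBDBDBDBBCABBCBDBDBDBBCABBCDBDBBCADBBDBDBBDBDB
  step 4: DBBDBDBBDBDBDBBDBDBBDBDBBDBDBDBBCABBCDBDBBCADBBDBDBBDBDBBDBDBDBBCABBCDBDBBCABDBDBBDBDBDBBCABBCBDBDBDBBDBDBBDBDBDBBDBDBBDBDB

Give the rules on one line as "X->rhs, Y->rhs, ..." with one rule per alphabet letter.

A->BBC, B->DB, C->BCA, D->BDB

  step 3 ⇒ step 4: BDBDBBDBDBDBBCABBCBDBDBDBBCABBCDBDBBCADBBDBDBBDBDB ⇒ DB·BDB·DB·BDB·DB·DB·BDB·DB·BDB·DB·BDB·DB·DB·BCA·BBC·DB·DB·BCA·DB·BDB·DB·BDB·DB·BDB·DB·DB·BCA·BBC·DB·DB·BCA·BDB·DB·BDB·DB·DB·BCA·BBC·BDB·DB·DB·BDB·DB·BDB·DB·DB·BDB·DB·BDB·DB
    A ↦ BBC
    B ↦ DB
    C ↦ BCA
    D ↦ BDB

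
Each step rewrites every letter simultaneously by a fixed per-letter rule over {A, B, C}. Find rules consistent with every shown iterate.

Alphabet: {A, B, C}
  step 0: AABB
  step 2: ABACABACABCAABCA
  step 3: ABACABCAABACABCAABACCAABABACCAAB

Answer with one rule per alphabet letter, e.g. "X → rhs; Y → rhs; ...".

  step 2 ⇒ step 3: ABACABACABCAABCA ⇒ AB·AC·AB·CA·AB·AC·AB·CA·AB·AC·CA·AB·AB·AC·CA·AB
    A ↦ AB
    B ↦ AC
    C ↦ CA

A->AB, B->AC, C->CA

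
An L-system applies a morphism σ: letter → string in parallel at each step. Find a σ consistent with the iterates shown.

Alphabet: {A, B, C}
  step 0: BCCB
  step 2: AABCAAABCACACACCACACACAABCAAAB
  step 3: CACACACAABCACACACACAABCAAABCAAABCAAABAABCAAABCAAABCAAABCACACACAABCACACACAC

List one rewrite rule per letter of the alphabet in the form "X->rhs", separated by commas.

  step 2 ⇒ step 3: AABCAAABCACACACCACACACAABCAAAB ⇒ CA·CA·CAC·AAB·CA·CA·CA·CAC·AAB·CA·AAB·CA·AAB·CA·AAB·AAB·CA·AAB·CA·AAB·CA·AAB·CA·CA·CAC·AAB·CA·CA·CA·CAC
    A ↦ CA
    B ↦ CAC
    C ↦ AAB

A->CA, B->CAC, C->AAB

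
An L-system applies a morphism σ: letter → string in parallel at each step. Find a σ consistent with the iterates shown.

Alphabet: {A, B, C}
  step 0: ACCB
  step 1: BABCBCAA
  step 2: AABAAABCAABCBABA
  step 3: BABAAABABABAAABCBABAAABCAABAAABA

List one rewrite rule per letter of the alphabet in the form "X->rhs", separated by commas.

  step 2 ⇒ step 3: AABAAABCAABCBABA ⇒ BA·BA·AA·BA·BA·BA·AA·BC·BA·BA·AA·BC·AA·BA·AA·BA
    A ↦ BA
    B ↦ AA
    C ↦ BC

A->BA, B->AA, C->BC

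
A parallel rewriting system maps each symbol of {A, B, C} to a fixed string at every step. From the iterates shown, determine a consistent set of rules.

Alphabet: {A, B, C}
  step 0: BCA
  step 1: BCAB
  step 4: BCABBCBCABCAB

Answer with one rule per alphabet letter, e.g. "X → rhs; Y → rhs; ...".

A->B, B->BC, C->A

  step 0 ⇒ step 1: BCA ⇒ BC·A·B
    A ↦ B
    B ↦ BC
    C ↦ A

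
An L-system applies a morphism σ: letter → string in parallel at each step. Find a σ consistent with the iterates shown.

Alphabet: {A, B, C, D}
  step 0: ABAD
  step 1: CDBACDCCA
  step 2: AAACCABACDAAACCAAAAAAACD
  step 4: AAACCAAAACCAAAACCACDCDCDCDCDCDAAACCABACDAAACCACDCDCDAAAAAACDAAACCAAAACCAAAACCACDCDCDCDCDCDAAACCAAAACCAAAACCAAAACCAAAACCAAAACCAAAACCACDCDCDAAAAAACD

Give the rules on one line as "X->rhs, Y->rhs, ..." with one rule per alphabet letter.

A->CD, B->BA, C->AAA, D->CCA

  step 1 ⇒ step 2: CDBACDCCA ⇒ AAA·CCA·BA·CD·AAA·CCA·AAA·AAA·CD
    A ↦ CD
    B ↦ BA
    C ↦ AAA
    D ↦ CCA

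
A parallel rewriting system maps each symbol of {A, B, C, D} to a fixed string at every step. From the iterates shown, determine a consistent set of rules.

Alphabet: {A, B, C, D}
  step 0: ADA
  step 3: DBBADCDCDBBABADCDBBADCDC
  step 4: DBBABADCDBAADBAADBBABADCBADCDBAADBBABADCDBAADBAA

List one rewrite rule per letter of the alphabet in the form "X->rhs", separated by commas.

A->DC, B->BA, C->AA, D->DB

  step 3 ⇒ step 4: DBBADCDCDBBABADCDBBADCDC ⇒ DB·BA·BA·DC·DB·AA·DB·AA·DB·BA·BA·DC·BA·DC·DB·AA·DB·BA·BA·DC·DB·AA·DB·AA
    A ↦ DC
    B ↦ BA
    C ↦ AA
    D ↦ DB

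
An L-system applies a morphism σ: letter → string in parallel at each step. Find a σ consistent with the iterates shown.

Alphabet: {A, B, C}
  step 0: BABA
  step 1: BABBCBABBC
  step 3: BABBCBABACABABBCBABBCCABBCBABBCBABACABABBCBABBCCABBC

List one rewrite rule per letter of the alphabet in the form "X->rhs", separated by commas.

A->BBC, B->BA, C->CA

  step 0 ⇒ step 1: BABA ⇒ BA·BBC·BA·BBC
    A ↦ BBC
    B ↦ BA
    C ↦ CA  (constrained at step 1)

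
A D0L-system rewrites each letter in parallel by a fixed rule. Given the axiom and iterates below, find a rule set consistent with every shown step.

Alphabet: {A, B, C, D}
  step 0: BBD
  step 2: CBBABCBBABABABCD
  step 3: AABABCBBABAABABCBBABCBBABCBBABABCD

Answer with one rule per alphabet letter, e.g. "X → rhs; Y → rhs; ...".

A->CBB, B->AB, C->A, D->BCD

  step 2 ⇒ step 3: CBBABCBBABABABCD ⇒ A·AB·AB·CBB·AB·A·AB·AB·CBB·AB·CBB·AB·CBB·AB·A·BCD
    A ↦ CBB
    B ↦ AB
    C ↦ A
    D ↦ BCD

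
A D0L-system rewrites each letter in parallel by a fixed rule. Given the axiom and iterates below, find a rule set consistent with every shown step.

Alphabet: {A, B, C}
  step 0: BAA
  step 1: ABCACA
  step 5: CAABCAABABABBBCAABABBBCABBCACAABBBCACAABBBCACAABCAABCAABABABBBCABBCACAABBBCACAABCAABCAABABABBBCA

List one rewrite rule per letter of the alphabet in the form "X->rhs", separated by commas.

A->CA, B->AB, C->BB

  step 0 ⇒ step 1: BAA ⇒ AB·CA·CA
    A ↦ CA
    B ↦ AB
    C ↦ BB  (constrained at step 1)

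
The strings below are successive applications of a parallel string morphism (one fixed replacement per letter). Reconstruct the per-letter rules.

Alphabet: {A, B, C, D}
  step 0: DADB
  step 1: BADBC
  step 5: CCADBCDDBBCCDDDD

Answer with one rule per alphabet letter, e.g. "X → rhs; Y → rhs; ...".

A->AD, B->C, C->DD, D->B

  step 0 ⇒ step 1: DADB ⇒ B·AD·B·C
    A ↦ AD
    B ↦ C
    D ↦ B
    C ↦ DD  (constrained at step 1)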